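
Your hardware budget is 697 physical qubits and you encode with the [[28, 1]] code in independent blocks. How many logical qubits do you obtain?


Each code block uses 28 physical qubits for 1 logical qubit(s).
Number of complete blocks = floor(697 / 28) = 24
Logical qubits = 24 * 1
= 24

24


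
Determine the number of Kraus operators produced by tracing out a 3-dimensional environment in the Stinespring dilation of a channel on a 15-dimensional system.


Tracing out the environment in an orthonormal basis {|i>_E} gives Kraus operators K_i = <i|_E U |0>_E.
Number of Kraus operators = dim(H_env) = d_env
= 3

3


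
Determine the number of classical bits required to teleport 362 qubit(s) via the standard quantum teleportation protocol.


Quantum teleportation requires 2 classical bits per qubit teleported.
362 qubit(s) -> 2 * 362 = 724 classical bits

724


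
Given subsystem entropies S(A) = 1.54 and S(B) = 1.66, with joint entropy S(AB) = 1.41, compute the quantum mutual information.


I(A:B) = S(A) + S(B) - S(AB)
= 1.54 + 1.66 - 1.41
= 1.7900

1.7900


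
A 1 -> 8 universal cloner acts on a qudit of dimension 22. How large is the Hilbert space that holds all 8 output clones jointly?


Output space = H^(tensor 8) where dim(H) = 22
dim = 22^8
= 484 (after 2 factors)
= 10648 (after 3 factors)
= 234256 (after 4 factors)
= 5153632 (after 5 factors)
= 113379904 (after 6 factors)
= 2494357888 (after 7 factors)
= 54875873536 (after 8 factors)
= 54875873536

54875873536


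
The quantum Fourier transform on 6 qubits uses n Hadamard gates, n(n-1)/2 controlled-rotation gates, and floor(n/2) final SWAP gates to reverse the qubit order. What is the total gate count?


Hadamard gates: 6
Controlled rotations: n*(n-1)/2 = 6*5/2 = 15
SWAP gates: floor(n/2) = floor(6/2) = 3
Total = 6 + 15 + 3
= 24

24


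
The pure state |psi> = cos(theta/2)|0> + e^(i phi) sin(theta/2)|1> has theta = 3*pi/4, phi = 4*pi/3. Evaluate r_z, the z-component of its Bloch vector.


theta = 2.3562, phi = 4.1888
r_z = cos(theta) = -0.7071

-0.7071


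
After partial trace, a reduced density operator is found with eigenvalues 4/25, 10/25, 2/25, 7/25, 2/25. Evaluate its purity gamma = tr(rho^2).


tr(rho^2) = sum of eigenvalues squared
= (4/25)^2 + (10/25)^2 + (2/25)^2 + (7/25)^2 + (2/25)^2
= (16 + 100 + 4 + 49 + 4) / 625
= 173/625
= 0.2768

0.2768


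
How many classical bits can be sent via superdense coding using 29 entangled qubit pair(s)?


Superdense coding allows 2 classical bits per shared entangled pair.
29 pair(s) -> 2 * 29 = 58 classical bits

58


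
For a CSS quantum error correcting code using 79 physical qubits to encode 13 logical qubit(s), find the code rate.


Code rate R = k/n
= 13/79
= 0.1646

0.1646


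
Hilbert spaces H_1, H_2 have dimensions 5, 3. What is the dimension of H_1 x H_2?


dim(H_1 x H_2) = 5 * 3
= 15

15


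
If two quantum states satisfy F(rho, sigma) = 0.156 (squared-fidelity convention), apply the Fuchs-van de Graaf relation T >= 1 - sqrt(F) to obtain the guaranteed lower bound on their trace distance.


Fuchs-van de Graaf (squared-fidelity convention): 1 - sqrt(F) <= T <= sqrt(1 - F).
Lower bound: T >= 1 - sqrt(F)
sqrt(F) = sqrt(0.156) = 0.3950
T >= 1 - 0.3950
T >= 0.6050

0.6050


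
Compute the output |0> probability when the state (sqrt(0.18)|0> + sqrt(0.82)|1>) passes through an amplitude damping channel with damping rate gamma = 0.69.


For amplitude damping with parameter gamma on state sqrt(a)|0> + sqrt(b)|1>:
alpha^2 = 0.18, beta^2 = 0.82
P(|0>) = alpha^2 + gamma * beta^2
= 0.18 + 0.69 * 0.82
= 0.18 + 0.5658
= 0.7458

0.7458


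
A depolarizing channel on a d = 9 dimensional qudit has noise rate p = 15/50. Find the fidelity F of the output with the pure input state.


F = (1-p) + p/d
= (1 - 0.3000) + 0.3000/9
= 0.7000 + 0.0333
= 0.7333

0.7333


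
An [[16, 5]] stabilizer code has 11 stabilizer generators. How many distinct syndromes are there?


Each stabilizer generator gives a binary (+1 or -1) measurement outcome.
With 11 independent generators:
Total syndromes = 2^11
= 2048

2048


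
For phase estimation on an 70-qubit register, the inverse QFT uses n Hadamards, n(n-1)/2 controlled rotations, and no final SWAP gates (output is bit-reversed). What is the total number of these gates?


Hadamard gates: 70
Controlled rotations: n*(n-1)/2 = 70*69/2 = 2415
SWAP gates: 0 (omitted)
Total = 70 + 2415
= 2485

2485


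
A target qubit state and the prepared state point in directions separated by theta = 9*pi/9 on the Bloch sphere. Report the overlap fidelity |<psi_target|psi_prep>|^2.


For states separated by angle theta on Bloch sphere:
F = cos^2(theta/2)
theta = 9*pi/9 = 3.1416
theta/2 = 1.5708
cos(theta/2) = 0.0000
F = 0.0000

0.0000


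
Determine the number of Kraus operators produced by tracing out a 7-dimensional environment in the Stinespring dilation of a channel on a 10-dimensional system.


Tracing out the environment in an orthonormal basis {|i>_E} gives Kraus operators K_i = <i|_E U |0>_E.
Number of Kraus operators = dim(H_env) = d_env
= 7

7


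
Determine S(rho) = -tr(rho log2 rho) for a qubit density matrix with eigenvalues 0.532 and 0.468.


S = -p*log2(p) - (1-p)*log2(1-p)
p = 0.5320, 1-p = 0.4680
= -0.5320 * log2(0.5320) - 0.4680 * log2(0.4680)
= -(-0.4844) - (-0.5127)
= 0.9970

0.9970


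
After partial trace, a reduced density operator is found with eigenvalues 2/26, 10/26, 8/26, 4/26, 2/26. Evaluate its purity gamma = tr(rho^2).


tr(rho^2) = sum of eigenvalues squared
= (2/26)^2 + (10/26)^2 + (8/26)^2 + (4/26)^2 + (2/26)^2
= (4 + 100 + 64 + 16 + 4) / 676
= 188/676
= 0.2781

0.2781


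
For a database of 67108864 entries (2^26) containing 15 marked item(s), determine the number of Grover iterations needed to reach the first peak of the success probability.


After j Grover iterations the success probability is P(j) = sin^2((2j+1)*theta), where sin(theta) = sqrt(k/N).
N = 2^26 = 67108864, k = 15
sin(theta) = sqrt(k/N) = 0.0004727762874
theta = arcsin(sqrt(k/N)) = 0.000472776305 rad
P(j) reaches its first maximum when (2j+1)*theta is as close as possible to pi/2, i.e. j = round(pi/(4*theta) - 1/2).
pi/(4*theta) - 1/2 = 1660.7469
(For comparison, the common estimate pi/4 * sqrt(N/k) = 1661.2469; the exact maximiser is used here.)
Optimal iterations = 1661

1661


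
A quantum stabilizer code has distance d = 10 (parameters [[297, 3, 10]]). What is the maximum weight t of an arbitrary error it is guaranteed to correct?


Code parameters: [[297, 3, 10]], distance d = 10.
Number of correctable errors = floor((d-1)/2)
= floor((10 - 1)/2)
= floor(9/2)
= 4

4


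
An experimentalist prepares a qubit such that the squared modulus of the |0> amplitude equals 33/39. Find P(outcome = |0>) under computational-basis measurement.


|alpha|^2 = 33/39 = 0.8462
|beta|^2 = 1 - 33/39 = 6/39 = 0.1538
P(|0>) = |alpha|^2 = 0.8462

0.8462


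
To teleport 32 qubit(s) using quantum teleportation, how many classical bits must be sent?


Quantum teleportation requires 2 classical bits per qubit teleported.
32 qubit(s) -> 2 * 32 = 64 classical bits

64


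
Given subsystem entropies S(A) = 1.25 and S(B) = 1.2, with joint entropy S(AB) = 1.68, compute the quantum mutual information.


I(A:B) = S(A) + S(B) - S(AB)
= 1.25 + 1.2 - 1.68
= 0.7700

0.7700


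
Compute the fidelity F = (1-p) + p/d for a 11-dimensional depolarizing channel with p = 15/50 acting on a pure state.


F = (1-p) + p/d
= (1 - 0.3000) + 0.3000/11
= 0.7000 + 0.0273
= 0.7273

0.7273


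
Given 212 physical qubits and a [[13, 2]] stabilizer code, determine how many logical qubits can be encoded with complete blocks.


Each code block uses 13 physical qubits for 2 logical qubit(s).
Number of complete blocks = floor(212 / 13) = 16
Logical qubits = 16 * 2
= 32

32


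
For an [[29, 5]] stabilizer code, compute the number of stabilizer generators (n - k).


For an [[n,k]] stabilizer code:
Number of stabilizer generators = n - k
= 29 - 5
= 24

24


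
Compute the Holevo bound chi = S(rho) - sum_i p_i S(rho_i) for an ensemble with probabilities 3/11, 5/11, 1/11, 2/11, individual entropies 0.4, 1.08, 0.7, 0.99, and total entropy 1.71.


chi = S(rho) - sum_i p_i * S(rho_i)
Weighted entropy = 3/11 * 0.4 + 5/11 * 1.08 + 1/11 * 0.7 + 2/11 * 0.99
= 0.8436
chi = 1.71 - 0.8436
= 0.8664

0.8664


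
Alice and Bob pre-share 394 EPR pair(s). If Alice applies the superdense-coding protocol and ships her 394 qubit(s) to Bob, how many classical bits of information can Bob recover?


Superdense coding allows 2 classical bits per shared entangled pair.
394 pair(s) -> 2 * 394 = 788 classical bits

788


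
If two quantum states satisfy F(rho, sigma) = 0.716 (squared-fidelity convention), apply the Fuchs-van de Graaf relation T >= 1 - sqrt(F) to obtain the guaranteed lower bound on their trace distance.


Fuchs-van de Graaf (squared-fidelity convention): 1 - sqrt(F) <= T <= sqrt(1 - F).
Lower bound: T >= 1 - sqrt(F)
sqrt(F) = sqrt(0.716) = 0.8462
T >= 1 - 0.8462
T >= 0.1538

0.1538


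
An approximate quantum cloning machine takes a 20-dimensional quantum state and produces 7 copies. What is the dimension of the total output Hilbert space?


Output space = H^(tensor 7) where dim(H) = 20
dim = 20^7
= 400 (after 2 factors)
= 8000 (after 3 factors)
= 160000 (after 4 factors)
= 3200000 (after 5 factors)
= 64000000 (after 6 factors)
= 1280000000 (after 7 factors)
= 1280000000

1280000000


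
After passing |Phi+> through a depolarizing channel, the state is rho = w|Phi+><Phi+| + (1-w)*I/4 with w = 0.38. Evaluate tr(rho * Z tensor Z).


|Phi+> = (|00> + |11>)/sqrt(2)
For the pure Bell state, <Z_A Z_B> = +1 (Bell-state Pauli correlator).
The maximally-mixed part I/4 has tr(I/4 * P tensor P) = 0 for any traceless Pauli P.
So <Z_A Z_B>_rho = w * (+1) + (1 - w) * 0
= 0.38 * (+1)
= 0.3800

0.3800


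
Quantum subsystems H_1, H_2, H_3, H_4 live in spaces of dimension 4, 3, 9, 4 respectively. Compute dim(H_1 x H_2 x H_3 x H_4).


dim(H_1 x H_2 x H_3 x H_4) = 4 * 3 * 9 * 4
= 12 * 9 * 4
= 108 * 4
= 432

432


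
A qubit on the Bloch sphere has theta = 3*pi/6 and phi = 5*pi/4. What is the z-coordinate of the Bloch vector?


theta = 1.5708, phi = 3.9270
r_z = cos(theta) = 0.0000

0.0000


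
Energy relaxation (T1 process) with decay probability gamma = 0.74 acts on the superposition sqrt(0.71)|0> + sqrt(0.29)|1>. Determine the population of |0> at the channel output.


For amplitude damping with parameter gamma on state sqrt(a)|0> + sqrt(b)|1>:
alpha^2 = 0.71, beta^2 = 0.29
P(|0>) = alpha^2 + gamma * beta^2
= 0.71 + 0.74 * 0.29
= 0.71 + 0.2146
= 0.9246

0.9246


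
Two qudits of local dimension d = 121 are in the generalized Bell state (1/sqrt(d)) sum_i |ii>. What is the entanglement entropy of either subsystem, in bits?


For a maximally entangled state in d x d:
S = log2(d) = log2(121)
= 6.9189

6.9189


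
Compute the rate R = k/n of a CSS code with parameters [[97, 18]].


Code rate R = k/n
= 18/97
= 0.1856

0.1856


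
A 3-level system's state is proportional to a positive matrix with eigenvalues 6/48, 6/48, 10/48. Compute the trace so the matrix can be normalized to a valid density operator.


tr(M) = sum of eigenvalues
= 6/48 + 6/48 + 10/48
= 22/48
= 0.4583

0.4583


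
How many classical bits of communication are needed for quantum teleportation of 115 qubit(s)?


Quantum teleportation requires 2 classical bits per qubit teleported.
115 qubit(s) -> 2 * 115 = 230 classical bits

230


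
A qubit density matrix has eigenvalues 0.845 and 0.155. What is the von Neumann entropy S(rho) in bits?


S = -p*log2(p) - (1-p)*log2(1-p)
p = 0.8450, 1-p = 0.1550
= -0.8450 * log2(0.8450) - 0.1550 * log2(0.1550)
= -(-0.2053) - (-0.4169)
= 0.6222

0.6222


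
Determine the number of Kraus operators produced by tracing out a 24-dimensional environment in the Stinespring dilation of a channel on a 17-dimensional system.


Tracing out the environment in an orthonormal basis {|i>_E} gives Kraus operators K_i = <i|_E U |0>_E.
Number of Kraus operators = dim(H_env) = d_env
= 24

24


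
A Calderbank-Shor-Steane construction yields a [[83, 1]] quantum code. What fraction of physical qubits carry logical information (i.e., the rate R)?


Code rate R = k/n
= 1/83
= 0.0120

0.0120


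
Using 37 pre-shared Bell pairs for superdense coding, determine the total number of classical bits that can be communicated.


Superdense coding allows 2 classical bits per shared entangled pair.
37 pair(s) -> 2 * 37 = 74 classical bits

74


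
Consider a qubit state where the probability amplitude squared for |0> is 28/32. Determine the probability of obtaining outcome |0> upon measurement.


|alpha|^2 = 28/32 = 0.8750
|beta|^2 = 1 - 28/32 = 4/32 = 0.1250
P(|0>) = |alpha|^2 = 0.8750

0.8750


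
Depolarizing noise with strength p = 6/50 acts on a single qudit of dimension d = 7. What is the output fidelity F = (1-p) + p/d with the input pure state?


F = (1-p) + p/d
= (1 - 0.1200) + 0.1200/7
= 0.8800 + 0.0171
= 0.8971

0.8971


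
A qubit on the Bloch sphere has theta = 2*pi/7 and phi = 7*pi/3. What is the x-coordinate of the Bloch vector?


theta = 0.8976, phi = 7.3304
r_x = sin(theta)*cos(phi) = 0.7818 * 0.5000
r_x = 0.3909

0.3909


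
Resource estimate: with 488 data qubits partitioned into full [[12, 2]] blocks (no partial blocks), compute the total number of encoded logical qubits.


Each code block uses 12 physical qubits for 2 logical qubit(s).
Number of complete blocks = floor(488 / 12) = 40
Logical qubits = 40 * 2
= 80

80


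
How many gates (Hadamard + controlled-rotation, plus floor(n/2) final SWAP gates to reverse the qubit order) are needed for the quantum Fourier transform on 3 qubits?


Hadamard gates: 3
Controlled rotations: n*(n-1)/2 = 3*2/2 = 3
SWAP gates: floor(n/2) = floor(3/2) = 1
Total = 3 + 3 + 1
= 7

7


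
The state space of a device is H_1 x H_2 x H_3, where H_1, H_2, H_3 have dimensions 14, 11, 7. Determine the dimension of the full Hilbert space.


dim(H_1 x H_2 x H_3) = 14 * 11 * 7
= 154 * 7
= 1078

1078


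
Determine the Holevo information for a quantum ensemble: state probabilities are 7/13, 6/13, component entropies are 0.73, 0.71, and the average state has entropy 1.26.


chi = S(rho) - sum_i p_i * S(rho_i)
Weighted entropy = 7/13 * 0.73 + 6/13 * 0.71
= 0.7208
chi = 1.26 - 0.7208
= 0.5392

0.5392


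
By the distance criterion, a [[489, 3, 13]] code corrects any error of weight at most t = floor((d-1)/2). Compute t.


Code parameters: [[489, 3, 13]], distance d = 13.
Number of correctable errors = floor((d-1)/2)
= floor((13 - 1)/2)
= floor(12/2)
= 6

6


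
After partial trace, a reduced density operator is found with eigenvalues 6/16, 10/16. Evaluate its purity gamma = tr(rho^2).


tr(rho^2) = sum of eigenvalues squared
= (6/16)^2 + (10/16)^2
= (36 + 100) / 256
= 136/256
= 0.5312

0.5312


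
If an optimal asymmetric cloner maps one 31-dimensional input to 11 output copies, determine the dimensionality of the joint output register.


Output space = H^(tensor 11) where dim(H) = 31
dim = 31^11
= 961 (after 2 factors)
= 29791 (after 3 factors)
= 923521 (after 4 factors)
= 28629151 (after 5 factors)
= 887503681 (after 6 factors)
= 27512614111 (after 7 factors)
= 852891037441 (after 8 factors)
= 26439622160671 (after 9 factors)
= 819628286980801 (after 10 factors)
= 25408476896404831 (after 11 factors)
= 25408476896404831

25408476896404831


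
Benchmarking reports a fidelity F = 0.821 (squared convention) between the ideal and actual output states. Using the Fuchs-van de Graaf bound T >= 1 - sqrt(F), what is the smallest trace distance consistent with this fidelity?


Fuchs-van de Graaf (squared-fidelity convention): 1 - sqrt(F) <= T <= sqrt(1 - F).
Lower bound: T >= 1 - sqrt(F)
sqrt(F) = sqrt(0.821) = 0.9061
T >= 1 - 0.9061
T >= 0.0939

0.0939


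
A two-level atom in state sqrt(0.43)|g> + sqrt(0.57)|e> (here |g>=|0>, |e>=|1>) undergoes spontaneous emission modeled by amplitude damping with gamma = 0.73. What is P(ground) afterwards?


For amplitude damping with parameter gamma on state sqrt(a)|0> + sqrt(b)|1>:
alpha^2 = 0.43, beta^2 = 0.57
P(|0>) = alpha^2 + gamma * beta^2
= 0.43 + 0.73 * 0.57
= 0.43 + 0.4161
= 0.8461

0.8461


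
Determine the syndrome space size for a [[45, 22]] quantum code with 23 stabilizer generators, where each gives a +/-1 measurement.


Each stabilizer generator gives a binary (+1 or -1) measurement outcome.
With 23 independent generators:
Total syndromes = 2^23
= 8388608

8388608


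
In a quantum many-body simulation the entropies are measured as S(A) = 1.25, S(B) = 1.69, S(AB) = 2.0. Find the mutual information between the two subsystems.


I(A:B) = S(A) + S(B) - S(AB)
= 1.25 + 1.69 - 2.0
= 0.9400

0.9400


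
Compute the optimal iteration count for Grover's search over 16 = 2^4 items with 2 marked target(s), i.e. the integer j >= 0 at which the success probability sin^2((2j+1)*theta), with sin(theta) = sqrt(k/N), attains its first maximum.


After j Grover iterations the success probability is P(j) = sin^2((2j+1)*theta), where sin(theta) = sqrt(k/N).
N = 2^4 = 16, k = 2
sin(theta) = sqrt(k/N) = 0.3535533906
theta = arcsin(sqrt(k/N)) = 0.3613671239 rad
P(j) reaches its first maximum when (2j+1)*theta is as close as possible to pi/2, i.e. j = round(pi/(4*theta) - 1/2).
pi/(4*theta) - 1/2 = 1.6734
(For comparison, the common estimate pi/4 * sqrt(N/k) = 2.2214; the exact maximiser is used here.)
Optimal iterations = 2

2


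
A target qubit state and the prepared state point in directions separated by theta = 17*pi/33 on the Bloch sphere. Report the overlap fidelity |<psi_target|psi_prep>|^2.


For states separated by angle theta on Bloch sphere:
F = cos^2(theta/2)
theta = 17*pi/33 = 1.6184
theta/2 = 0.8092
cos(theta/2) = 0.6901
F = 0.4762

0.4762


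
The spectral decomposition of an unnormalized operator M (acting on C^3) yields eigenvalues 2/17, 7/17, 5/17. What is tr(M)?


tr(M) = sum of eigenvalues
= 2/17 + 7/17 + 5/17
= 14/17
= 0.8235

0.8235


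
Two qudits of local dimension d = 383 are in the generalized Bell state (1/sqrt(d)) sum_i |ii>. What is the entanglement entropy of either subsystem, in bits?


For a maximally entangled state in d x d:
S = log2(d) = log2(383)
= 8.5812

8.5812


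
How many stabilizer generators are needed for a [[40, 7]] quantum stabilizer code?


For an [[n,k]] stabilizer code:
Number of stabilizer generators = n - k
= 40 - 7
= 33

33


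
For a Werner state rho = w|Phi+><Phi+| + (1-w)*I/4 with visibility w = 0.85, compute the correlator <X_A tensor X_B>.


|Phi+> = (|00> + |11>)/sqrt(2)
For the pure Bell state, <X_A X_B> = +1 (Bell-state Pauli correlator).
The maximally-mixed part I/4 has tr(I/4 * P tensor P) = 0 for any traceless Pauli P.
So <X_A X_B>_rho = w * (+1) + (1 - w) * 0
= 0.85 * (+1)
= 0.8500

0.8500


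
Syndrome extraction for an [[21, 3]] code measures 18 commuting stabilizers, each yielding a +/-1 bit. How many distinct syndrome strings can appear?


Each stabilizer generator gives a binary (+1 or -1) measurement outcome.
With 18 independent generators:
Total syndromes = 2^18
= 262144

262144


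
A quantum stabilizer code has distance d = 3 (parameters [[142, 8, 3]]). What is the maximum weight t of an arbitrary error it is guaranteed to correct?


Code parameters: [[142, 8, 3]], distance d = 3.
Number of correctable errors = floor((d-1)/2)
= floor((3 - 1)/2)
= floor(2/2)
= 1

1


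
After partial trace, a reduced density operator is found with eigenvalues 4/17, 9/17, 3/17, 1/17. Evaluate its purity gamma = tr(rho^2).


tr(rho^2) = sum of eigenvalues squared
= (4/17)^2 + (9/17)^2 + (3/17)^2 + (1/17)^2
= (16 + 81 + 9 + 1) / 289
= 107/289
= 0.3702

0.3702


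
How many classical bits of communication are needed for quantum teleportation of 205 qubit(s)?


Quantum teleportation requires 2 classical bits per qubit teleported.
205 qubit(s) -> 2 * 205 = 410 classical bits

410


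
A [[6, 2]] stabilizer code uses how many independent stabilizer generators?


For an [[n,k]] stabilizer code:
Number of stabilizer generators = n - k
= 6 - 2
= 4

4


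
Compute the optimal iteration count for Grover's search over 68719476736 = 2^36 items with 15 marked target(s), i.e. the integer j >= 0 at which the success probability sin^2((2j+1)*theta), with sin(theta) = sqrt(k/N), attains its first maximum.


After j Grover iterations the success probability is P(j) = sin^2((2j+1)*theta), where sin(theta) = sqrt(k/N).
N = 2^36 = 68719476736, k = 15
sin(theta) = sqrt(k/N) = 1.477425898e-05
theta = arcsin(sqrt(k/N)) = 1.477425898e-05 rad
P(j) reaches its first maximum when (2j+1)*theta is as close as possible to pi/2, i.e. j = round(pi/(4*theta) - 1/2).
pi/(4*theta) - 1/2 = 53159.4023
(For comparison, the common estimate pi/4 * sqrt(N/k) = 53159.9023; the exact maximiser is used here.)
Optimal iterations = 53159

53159


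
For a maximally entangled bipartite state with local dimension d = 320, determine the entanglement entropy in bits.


For a maximally entangled state in d x d:
S = log2(d) = log2(320)
= 8.3219

8.3219


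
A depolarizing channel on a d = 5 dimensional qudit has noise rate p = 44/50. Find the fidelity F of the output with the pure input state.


F = (1-p) + p/d
= (1 - 0.8800) + 0.8800/5
= 0.1200 + 0.1760
= 0.2960

0.2960


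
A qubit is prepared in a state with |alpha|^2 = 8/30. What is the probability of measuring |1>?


|alpha|^2 = 8/30 = 0.2667
|beta|^2 = 1 - 8/30 = 22/30 = 0.7333
P(|1>) = |beta|^2 = 0.7333

0.7333


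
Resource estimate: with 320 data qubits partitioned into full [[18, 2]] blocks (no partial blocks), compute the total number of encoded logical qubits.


Each code block uses 18 physical qubits for 2 logical qubit(s).
Number of complete blocks = floor(320 / 18) = 17
Logical qubits = 17 * 2
= 34

34


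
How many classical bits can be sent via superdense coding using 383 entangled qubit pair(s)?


Superdense coding allows 2 classical bits per shared entangled pair.
383 pair(s) -> 2 * 383 = 766 classical bits

766


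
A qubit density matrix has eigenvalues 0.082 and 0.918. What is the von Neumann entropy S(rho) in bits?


S = -p*log2(p) - (1-p)*log2(1-p)
p = 0.0820, 1-p = 0.9180
= -0.0820 * log2(0.0820) - 0.9180 * log2(0.9180)
= -(-0.2959) - (-0.1133)
= 0.4092

0.4092


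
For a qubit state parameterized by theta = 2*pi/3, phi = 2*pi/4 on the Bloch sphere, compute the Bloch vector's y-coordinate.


theta = 2.0944, phi = 1.5708
r_y = sin(theta)*sin(phi) = 0.8660 * 1.0000
r_y = 0.8660

0.8660


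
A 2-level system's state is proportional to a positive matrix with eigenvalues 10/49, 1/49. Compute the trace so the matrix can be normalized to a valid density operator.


tr(M) = sum of eigenvalues
= 10/49 + 1/49
= 11/49
= 0.2245

0.2245


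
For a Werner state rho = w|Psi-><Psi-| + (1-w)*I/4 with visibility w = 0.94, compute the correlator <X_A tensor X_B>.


|Psi-> = (|01> - |10>)/sqrt(2)
For the pure Bell state, <X_A X_B> = -1 (Bell-state Pauli correlator).
The maximally-mixed part I/4 has tr(I/4 * P tensor P) = 0 for any traceless Pauli P.
So <X_A X_B>_rho = w * (-1) + (1 - w) * 0
= 0.94 * (-1)
= -0.9400

-0.9400


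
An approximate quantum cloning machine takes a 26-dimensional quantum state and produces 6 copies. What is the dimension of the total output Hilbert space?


Output space = H^(tensor 6) where dim(H) = 26
dim = 26^6
= 676 (after 2 factors)
= 17576 (after 3 factors)
= 456976 (after 4 factors)
= 11881376 (after 5 factors)
= 308915776 (after 6 factors)
= 308915776

308915776


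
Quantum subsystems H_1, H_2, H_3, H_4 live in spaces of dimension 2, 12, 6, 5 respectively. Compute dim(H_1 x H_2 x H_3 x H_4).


dim(H_1 x H_2 x H_3 x H_4) = 2 * 12 * 6 * 5
= 24 * 6 * 5
= 144 * 5
= 720

720


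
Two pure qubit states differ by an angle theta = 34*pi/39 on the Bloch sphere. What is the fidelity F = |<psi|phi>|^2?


For states separated by angle theta on Bloch sphere:
F = cos^2(theta/2)
theta = 34*pi/39 = 2.7388
theta/2 = 1.3694
cos(theta/2) = 0.2000
F = 0.0400

0.0400


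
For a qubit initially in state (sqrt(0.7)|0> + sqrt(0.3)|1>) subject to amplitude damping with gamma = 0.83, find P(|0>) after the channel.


For amplitude damping with parameter gamma on state sqrt(a)|0> + sqrt(b)|1>:
alpha^2 = 0.7, beta^2 = 0.3
P(|0>) = alpha^2 + gamma * beta^2
= 0.7 + 0.83 * 0.3
= 0.7 + 0.2490
= 0.9490

0.9490


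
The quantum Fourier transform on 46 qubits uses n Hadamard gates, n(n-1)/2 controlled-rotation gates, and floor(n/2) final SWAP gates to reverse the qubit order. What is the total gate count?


Hadamard gates: 46
Controlled rotations: n*(n-1)/2 = 46*45/2 = 1035
SWAP gates: floor(n/2) = floor(46/2) = 23
Total = 46 + 1035 + 23
= 1104

1104


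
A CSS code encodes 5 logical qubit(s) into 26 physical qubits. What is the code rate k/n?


Code rate R = k/n
= 5/26
= 0.1923

0.1923


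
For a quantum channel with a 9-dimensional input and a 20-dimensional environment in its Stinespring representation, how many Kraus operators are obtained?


Tracing out the environment in an orthonormal basis {|i>_E} gives Kraus operators K_i = <i|_E U |0>_E.
Number of Kraus operators = dim(H_env) = d_env
= 20

20


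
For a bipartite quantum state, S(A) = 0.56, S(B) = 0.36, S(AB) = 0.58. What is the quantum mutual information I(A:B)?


I(A:B) = S(A) + S(B) - S(AB)
= 0.56 + 0.36 - 0.58
= 0.3400

0.3400


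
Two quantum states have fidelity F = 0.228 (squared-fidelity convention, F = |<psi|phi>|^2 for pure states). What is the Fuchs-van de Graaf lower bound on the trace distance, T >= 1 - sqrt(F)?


Fuchs-van de Graaf (squared-fidelity convention): 1 - sqrt(F) <= T <= sqrt(1 - F).
Lower bound: T >= 1 - sqrt(F)
sqrt(F) = sqrt(0.228) = 0.4775
T >= 1 - 0.4775
T >= 0.5225

0.5225


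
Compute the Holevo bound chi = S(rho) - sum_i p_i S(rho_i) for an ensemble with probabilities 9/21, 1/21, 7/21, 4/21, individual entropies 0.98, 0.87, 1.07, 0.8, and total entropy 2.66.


chi = S(rho) - sum_i p_i * S(rho_i)
Weighted entropy = 9/21 * 0.98 + 1/21 * 0.87 + 7/21 * 1.07 + 4/21 * 0.8
= 0.9705
chi = 2.66 - 0.9705
= 1.6895

1.6895


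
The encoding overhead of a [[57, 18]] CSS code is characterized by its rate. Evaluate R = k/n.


Code rate R = k/n
= 18/57
= 0.3158

0.3158


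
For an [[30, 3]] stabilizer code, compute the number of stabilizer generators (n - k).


For an [[n,k]] stabilizer code:
Number of stabilizer generators = n - k
= 30 - 3
= 27

27


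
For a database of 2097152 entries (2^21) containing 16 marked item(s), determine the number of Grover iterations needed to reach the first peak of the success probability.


After j Grover iterations the success probability is P(j) = sin^2((2j+1)*theta), where sin(theta) = sqrt(k/N).
N = 2^21 = 2097152, k = 16
sin(theta) = sqrt(k/N) = 0.002762135864
theta = arcsin(sqrt(k/N)) = 0.002762139376 rad
P(j) reaches its first maximum when (2j+1)*theta is as close as possible to pi/2, i.e. j = round(pi/(4*theta) - 1/2).
pi/(4*theta) - 1/2 = 283.8441
(For comparison, the common estimate pi/4 * sqrt(N/k) = 284.3445; the exact maximiser is used here.)
Optimal iterations = 284

284


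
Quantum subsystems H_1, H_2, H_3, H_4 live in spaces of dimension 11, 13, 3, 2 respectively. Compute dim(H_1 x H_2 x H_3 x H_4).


dim(H_1 x H_2 x H_3 x H_4) = 11 * 13 * 3 * 2
= 143 * 3 * 2
= 429 * 2
= 858

858


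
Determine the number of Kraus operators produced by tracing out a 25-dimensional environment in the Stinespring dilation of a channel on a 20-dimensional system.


Tracing out the environment in an orthonormal basis {|i>_E} gives Kraus operators K_i = <i|_E U |0>_E.
Number of Kraus operators = dim(H_env) = d_env
= 25

25


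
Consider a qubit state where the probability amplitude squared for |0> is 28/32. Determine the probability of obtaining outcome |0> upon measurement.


|alpha|^2 = 28/32 = 0.8750
|beta|^2 = 1 - 28/32 = 4/32 = 0.1250
P(|0>) = |alpha|^2 = 0.8750

0.8750


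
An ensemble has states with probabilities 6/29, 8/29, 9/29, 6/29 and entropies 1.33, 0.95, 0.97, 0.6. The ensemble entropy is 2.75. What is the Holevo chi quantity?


chi = S(rho) - sum_i p_i * S(rho_i)
Weighted entropy = 6/29 * 1.33 + 8/29 * 0.95 + 9/29 * 0.97 + 6/29 * 0.6
= 0.9624
chi = 2.75 - 0.9624
= 1.7876

1.7876


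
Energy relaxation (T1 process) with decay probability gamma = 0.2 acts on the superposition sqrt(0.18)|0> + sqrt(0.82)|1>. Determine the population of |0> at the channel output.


For amplitude damping with parameter gamma on state sqrt(a)|0> + sqrt(b)|1>:
alpha^2 = 0.18, beta^2 = 0.82
P(|0>) = alpha^2 + gamma * beta^2
= 0.18 + 0.2 * 0.82
= 0.18 + 0.1640
= 0.3440

0.3440


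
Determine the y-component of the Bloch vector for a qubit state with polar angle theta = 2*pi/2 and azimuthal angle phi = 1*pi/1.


theta = 3.1416, phi = 3.1416
r_y = sin(theta)*sin(phi) = 0.0000 * 0.0000
r_y = 0.0000

0.0000


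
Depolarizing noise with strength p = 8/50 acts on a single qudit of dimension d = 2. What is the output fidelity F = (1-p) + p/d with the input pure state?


F = (1-p) + p/d
= (1 - 0.1600) + 0.1600/2
= 0.8400 + 0.0800
= 0.9200

0.9200


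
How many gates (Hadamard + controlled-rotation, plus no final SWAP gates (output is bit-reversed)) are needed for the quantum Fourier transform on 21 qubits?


Hadamard gates: 21
Controlled rotations: n*(n-1)/2 = 21*20/2 = 210
SWAP gates: 0 (omitted)
Total = 21 + 210
= 231

231


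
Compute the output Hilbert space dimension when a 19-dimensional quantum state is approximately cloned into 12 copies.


Output space = H^(tensor 12) where dim(H) = 19
dim = 19^12
= 361 (after 2 factors)
= 6859 (after 3 factors)
= 130321 (after 4 factors)
= 2476099 (after 5 factors)
= 47045881 (after 6 factors)
= 893871739 (after 7 factors)
= 16983563041 (after 8 factors)
= 322687697779 (after 9 factors)
= 6131066257801 (after 10 factors)
= 116490258898219 (after 11 factors)
= 2213314919066161 (after 12 factors)
= 2213314919066161

2213314919066161


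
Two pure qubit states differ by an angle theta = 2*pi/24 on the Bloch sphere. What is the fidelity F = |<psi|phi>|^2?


For states separated by angle theta on Bloch sphere:
F = cos^2(theta/2)
theta = 2*pi/24 = 0.2618
theta/2 = 0.1309
cos(theta/2) = 0.9914
F = 0.9830

0.9830


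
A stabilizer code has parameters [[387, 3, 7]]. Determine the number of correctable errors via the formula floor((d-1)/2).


Code parameters: [[387, 3, 7]], distance d = 7.
Number of correctable errors = floor((d-1)/2)
= floor((7 - 1)/2)
= floor(6/2)
= 3

3


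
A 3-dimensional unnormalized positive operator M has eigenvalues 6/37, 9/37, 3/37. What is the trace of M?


tr(M) = sum of eigenvalues
= 6/37 + 9/37 + 3/37
= 18/37
= 0.4865

0.4865


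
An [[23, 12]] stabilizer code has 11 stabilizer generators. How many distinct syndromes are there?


Each stabilizer generator gives a binary (+1 or -1) measurement outcome.
With 11 independent generators:
Total syndromes = 2^11
= 2048

2048


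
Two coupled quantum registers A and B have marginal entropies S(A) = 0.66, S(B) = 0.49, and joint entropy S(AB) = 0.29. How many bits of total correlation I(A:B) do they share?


I(A:B) = S(A) + S(B) - S(AB)
= 0.66 + 0.49 - 0.29
= 0.8600

0.8600


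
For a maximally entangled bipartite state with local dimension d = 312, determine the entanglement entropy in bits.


For a maximally entangled state in d x d:
S = log2(d) = log2(312)
= 8.2854

8.2854


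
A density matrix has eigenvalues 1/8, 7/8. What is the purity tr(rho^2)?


tr(rho^2) = sum of eigenvalues squared
= (1/8)^2 + (7/8)^2
= (1 + 49) / 64
= 50/64
= 0.7812

0.7812


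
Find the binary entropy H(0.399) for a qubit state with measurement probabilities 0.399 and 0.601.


S = -p*log2(p) - (1-p)*log2(1-p)
p = 0.3990, 1-p = 0.6010
= -0.3990 * log2(0.3990) - 0.6010 * log2(0.6010)
= -(-0.5289) - (-0.4415)
= 0.9704

0.9704


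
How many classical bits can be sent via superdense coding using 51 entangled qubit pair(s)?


Superdense coding allows 2 classical bits per shared entangled pair.
51 pair(s) -> 2 * 51 = 102 classical bits

102


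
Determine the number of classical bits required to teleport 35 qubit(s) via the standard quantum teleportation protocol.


Quantum teleportation requires 2 classical bits per qubit teleported.
35 qubit(s) -> 2 * 35 = 70 classical bits

70


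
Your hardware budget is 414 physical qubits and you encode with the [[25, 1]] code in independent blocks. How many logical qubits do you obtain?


Each code block uses 25 physical qubits for 1 logical qubit(s).
Number of complete blocks = floor(414 / 25) = 16
Logical qubits = 16 * 1
= 16

16


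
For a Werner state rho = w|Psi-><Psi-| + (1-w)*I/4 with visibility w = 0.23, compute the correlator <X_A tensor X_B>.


|Psi-> = (|01> - |10>)/sqrt(2)
For the pure Bell state, <X_A X_B> = -1 (Bell-state Pauli correlator).
The maximally-mixed part I/4 has tr(I/4 * P tensor P) = 0 for any traceless Pauli P.
So <X_A X_B>_rho = w * (-1) + (1 - w) * 0
= 0.23 * (-1)
= -0.2300

-0.2300


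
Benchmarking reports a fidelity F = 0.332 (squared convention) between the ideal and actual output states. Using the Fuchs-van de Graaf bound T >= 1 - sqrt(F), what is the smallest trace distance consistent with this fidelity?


Fuchs-van de Graaf (squared-fidelity convention): 1 - sqrt(F) <= T <= sqrt(1 - F).
Lower bound: T >= 1 - sqrt(F)
sqrt(F) = sqrt(0.332) = 0.5762
T >= 1 - 0.5762
T >= 0.4238

0.4238


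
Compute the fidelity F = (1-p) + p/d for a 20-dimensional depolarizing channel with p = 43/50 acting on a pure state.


F = (1-p) + p/d
= (1 - 0.8600) + 0.8600/20
= 0.1400 + 0.0430
= 0.1830

0.1830


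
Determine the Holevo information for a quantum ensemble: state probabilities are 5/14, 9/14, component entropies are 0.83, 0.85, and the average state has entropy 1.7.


chi = S(rho) - sum_i p_i * S(rho_i)
Weighted entropy = 5/14 * 0.83 + 9/14 * 0.85
= 0.8429
chi = 1.7 - 0.8429
= 0.8571

0.8571


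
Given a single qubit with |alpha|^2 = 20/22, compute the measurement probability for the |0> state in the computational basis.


|alpha|^2 = 20/22 = 0.9091
|beta|^2 = 1 - 20/22 = 2/22 = 0.0909
P(|0>) = |alpha|^2 = 0.9091

0.9091


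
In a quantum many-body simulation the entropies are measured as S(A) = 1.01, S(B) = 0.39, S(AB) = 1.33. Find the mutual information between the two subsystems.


I(A:B) = S(A) + S(B) - S(AB)
= 1.01 + 0.39 - 1.33
= 0.0700

0.0700


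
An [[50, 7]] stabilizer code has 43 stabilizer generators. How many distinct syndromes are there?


Each stabilizer generator gives a binary (+1 or -1) measurement outcome.
With 43 independent generators:
Total syndromes = 2^43
= 8796093022208

8796093022208


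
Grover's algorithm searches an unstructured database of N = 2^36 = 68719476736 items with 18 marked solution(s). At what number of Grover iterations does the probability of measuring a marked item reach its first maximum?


After j Grover iterations the success probability is P(j) = sin^2((2j+1)*theta), where sin(theta) = sqrt(k/N).
N = 2^36 = 68719476736, k = 18
sin(theta) = sqrt(k/N) = 1.618438983e-05
theta = arcsin(sqrt(k/N)) = 1.618438983e-05 rad
P(j) reaches its first maximum when (2j+1)*theta is as close as possible to pi/2, i.e. j = round(pi/(4*theta) - 1/2).
pi/(4*theta) - 1/2 = 48527.6294
(For comparison, the common estimate pi/4 * sqrt(N/k) = 48528.1294; the exact maximiser is used here.)
Optimal iterations = 48528

48528


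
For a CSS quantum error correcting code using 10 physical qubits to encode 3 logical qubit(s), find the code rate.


Code rate R = k/n
= 3/10
= 0.3000

0.3000


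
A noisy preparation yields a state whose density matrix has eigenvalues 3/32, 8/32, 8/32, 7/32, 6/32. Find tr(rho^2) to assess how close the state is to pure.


tr(rho^2) = sum of eigenvalues squared
= (3/32)^2 + (8/32)^2 + (8/32)^2 + (7/32)^2 + (6/32)^2
= (9 + 64 + 64 + 49 + 36) / 1024
= 222/1024
= 0.2168

0.2168


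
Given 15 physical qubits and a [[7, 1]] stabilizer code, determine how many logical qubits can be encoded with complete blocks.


Each code block uses 7 physical qubits for 1 logical qubit(s).
Number of complete blocks = floor(15 / 7) = 2
Logical qubits = 2 * 1
= 2

2


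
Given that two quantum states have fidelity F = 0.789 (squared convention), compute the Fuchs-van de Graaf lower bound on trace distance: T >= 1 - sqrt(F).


Fuchs-van de Graaf (squared-fidelity convention): 1 - sqrt(F) <= T <= sqrt(1 - F).
Lower bound: T >= 1 - sqrt(F)
sqrt(F) = sqrt(0.789) = 0.8883
T >= 1 - 0.8883
T >= 0.1117

0.1117


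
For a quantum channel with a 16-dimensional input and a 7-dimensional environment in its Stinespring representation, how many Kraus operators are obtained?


Tracing out the environment in an orthonormal basis {|i>_E} gives Kraus operators K_i = <i|_E U |0>_E.
Number of Kraus operators = dim(H_env) = d_env
= 7

7


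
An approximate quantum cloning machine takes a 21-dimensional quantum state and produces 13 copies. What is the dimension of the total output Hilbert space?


Output space = H^(tensor 13) where dim(H) = 21
dim = 21^13
= 441 (after 2 factors)
= 9261 (after 3 factors)
= 194481 (after 4 factors)
= 4084101 (after 5 factors)
= 85766121 (after 6 factors)
= 1801088541 (after 7 factors)
= 37822859361 (after 8 factors)
= 794280046581 (after 9 factors)
= 16679880978201 (after 10 factors)
= 350277500542221 (after 11 factors)
= 7355827511386641 (after 12 factors)
= 154472377739119461 (after 13 factors)
= 154472377739119461

154472377739119461


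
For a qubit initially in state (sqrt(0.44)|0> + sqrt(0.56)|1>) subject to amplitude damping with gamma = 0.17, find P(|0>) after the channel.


For amplitude damping with parameter gamma on state sqrt(a)|0> + sqrt(b)|1>:
alpha^2 = 0.44, beta^2 = 0.56
P(|0>) = alpha^2 + gamma * beta^2
= 0.44 + 0.17 * 0.56
= 0.44 + 0.0952
= 0.5352

0.5352


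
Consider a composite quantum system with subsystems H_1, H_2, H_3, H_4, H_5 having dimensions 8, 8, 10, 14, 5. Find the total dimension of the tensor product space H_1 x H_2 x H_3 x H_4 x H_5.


dim(H_1 x H_2 x H_3 x H_4 x H_5) = 8 * 8 * 10 * 14 * 5
= 64 * 10 * 14 * 5
= 640 * 14 * 5
= 8960 * 5
= 44800

44800


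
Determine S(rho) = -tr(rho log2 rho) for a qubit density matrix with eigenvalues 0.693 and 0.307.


S = -p*log2(p) - (1-p)*log2(1-p)
p = 0.6930, 1-p = 0.3070
= -0.6930 * log2(0.6930) - 0.3070 * log2(0.3070)
= -(-0.3666) - (-0.5230)
= 0.8897

0.8897


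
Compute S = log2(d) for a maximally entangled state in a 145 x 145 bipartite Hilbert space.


For a maximally entangled state in d x d:
S = log2(d) = log2(145)
= 7.1799

7.1799


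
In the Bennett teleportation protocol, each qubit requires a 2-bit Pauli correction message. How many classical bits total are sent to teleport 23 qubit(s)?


Quantum teleportation requires 2 classical bits per qubit teleported.
23 qubit(s) -> 2 * 23 = 46 classical bits

46


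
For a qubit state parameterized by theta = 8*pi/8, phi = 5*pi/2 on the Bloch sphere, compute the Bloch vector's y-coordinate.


theta = 3.1416, phi = 7.8540
r_y = sin(theta)*sin(phi) = 0.0000 * 1.0000
r_y = 0.0000

0.0000


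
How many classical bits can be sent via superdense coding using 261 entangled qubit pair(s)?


Superdense coding allows 2 classical bits per shared entangled pair.
261 pair(s) -> 2 * 261 = 522 classical bits

522


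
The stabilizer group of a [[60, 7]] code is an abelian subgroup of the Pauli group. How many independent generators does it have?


For an [[n,k]] stabilizer code:
Number of stabilizer generators = n - k
= 60 - 7
= 53

53
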